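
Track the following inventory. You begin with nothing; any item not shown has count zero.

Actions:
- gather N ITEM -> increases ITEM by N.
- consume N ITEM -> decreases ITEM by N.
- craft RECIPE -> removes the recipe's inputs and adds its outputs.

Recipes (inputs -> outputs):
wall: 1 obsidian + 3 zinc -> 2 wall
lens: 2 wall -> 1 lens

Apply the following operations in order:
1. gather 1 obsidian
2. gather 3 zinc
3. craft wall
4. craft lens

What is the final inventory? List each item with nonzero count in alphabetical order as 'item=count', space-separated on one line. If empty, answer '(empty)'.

After 1 (gather 1 obsidian): obsidian=1
After 2 (gather 3 zinc): obsidian=1 zinc=3
After 3 (craft wall): wall=2
After 4 (craft lens): lens=1

Answer: lens=1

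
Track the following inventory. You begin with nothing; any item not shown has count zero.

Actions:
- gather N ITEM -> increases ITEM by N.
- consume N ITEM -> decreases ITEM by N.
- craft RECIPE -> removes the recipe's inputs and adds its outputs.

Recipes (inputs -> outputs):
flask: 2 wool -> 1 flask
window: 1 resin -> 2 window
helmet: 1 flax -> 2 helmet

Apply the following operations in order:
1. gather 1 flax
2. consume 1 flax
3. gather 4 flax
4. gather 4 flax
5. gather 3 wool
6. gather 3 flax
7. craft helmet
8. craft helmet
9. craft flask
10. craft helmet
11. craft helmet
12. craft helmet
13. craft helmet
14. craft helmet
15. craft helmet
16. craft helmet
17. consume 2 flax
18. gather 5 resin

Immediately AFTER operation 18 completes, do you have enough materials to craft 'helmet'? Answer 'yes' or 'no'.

Answer: no

Derivation:
After 1 (gather 1 flax): flax=1
After 2 (consume 1 flax): (empty)
After 3 (gather 4 flax): flax=4
After 4 (gather 4 flax): flax=8
After 5 (gather 3 wool): flax=8 wool=3
After 6 (gather 3 flax): flax=11 wool=3
After 7 (craft helmet): flax=10 helmet=2 wool=3
After 8 (craft helmet): flax=9 helmet=4 wool=3
After 9 (craft flask): flask=1 flax=9 helmet=4 wool=1
After 10 (craft helmet): flask=1 flax=8 helmet=6 wool=1
After 11 (craft helmet): flask=1 flax=7 helmet=8 wool=1
After 12 (craft helmet): flask=1 flax=6 helmet=10 wool=1
After 13 (craft helmet): flask=1 flax=5 helmet=12 wool=1
After 14 (craft helmet): flask=1 flax=4 helmet=14 wool=1
After 15 (craft helmet): flask=1 flax=3 helmet=16 wool=1
After 16 (craft helmet): flask=1 flax=2 helmet=18 wool=1
After 17 (consume 2 flax): flask=1 helmet=18 wool=1
After 18 (gather 5 resin): flask=1 helmet=18 resin=5 wool=1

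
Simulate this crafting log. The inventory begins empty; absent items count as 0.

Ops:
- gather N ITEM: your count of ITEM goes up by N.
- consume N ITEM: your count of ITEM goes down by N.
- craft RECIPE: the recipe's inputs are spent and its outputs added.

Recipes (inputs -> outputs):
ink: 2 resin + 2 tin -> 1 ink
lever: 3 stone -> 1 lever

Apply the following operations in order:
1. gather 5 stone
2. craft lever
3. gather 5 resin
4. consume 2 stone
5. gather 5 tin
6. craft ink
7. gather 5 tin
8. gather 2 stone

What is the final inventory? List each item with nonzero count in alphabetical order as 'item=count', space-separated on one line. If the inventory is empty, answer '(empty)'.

Answer: ink=1 lever=1 resin=3 stone=2 tin=8

Derivation:
After 1 (gather 5 stone): stone=5
After 2 (craft lever): lever=1 stone=2
After 3 (gather 5 resin): lever=1 resin=5 stone=2
After 4 (consume 2 stone): lever=1 resin=5
After 5 (gather 5 tin): lever=1 resin=5 tin=5
After 6 (craft ink): ink=1 lever=1 resin=3 tin=3
After 7 (gather 5 tin): ink=1 lever=1 resin=3 tin=8
After 8 (gather 2 stone): ink=1 lever=1 resin=3 stone=2 tin=8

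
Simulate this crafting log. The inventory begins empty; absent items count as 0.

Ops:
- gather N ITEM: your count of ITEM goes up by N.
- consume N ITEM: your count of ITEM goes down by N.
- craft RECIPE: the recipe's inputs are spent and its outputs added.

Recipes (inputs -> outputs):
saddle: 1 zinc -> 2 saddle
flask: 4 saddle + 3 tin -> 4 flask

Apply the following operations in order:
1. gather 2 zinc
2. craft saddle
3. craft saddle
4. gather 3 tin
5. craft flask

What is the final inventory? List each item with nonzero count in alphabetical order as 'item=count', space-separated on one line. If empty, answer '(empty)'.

After 1 (gather 2 zinc): zinc=2
After 2 (craft saddle): saddle=2 zinc=1
After 3 (craft saddle): saddle=4
After 4 (gather 3 tin): saddle=4 tin=3
After 5 (craft flask): flask=4

Answer: flask=4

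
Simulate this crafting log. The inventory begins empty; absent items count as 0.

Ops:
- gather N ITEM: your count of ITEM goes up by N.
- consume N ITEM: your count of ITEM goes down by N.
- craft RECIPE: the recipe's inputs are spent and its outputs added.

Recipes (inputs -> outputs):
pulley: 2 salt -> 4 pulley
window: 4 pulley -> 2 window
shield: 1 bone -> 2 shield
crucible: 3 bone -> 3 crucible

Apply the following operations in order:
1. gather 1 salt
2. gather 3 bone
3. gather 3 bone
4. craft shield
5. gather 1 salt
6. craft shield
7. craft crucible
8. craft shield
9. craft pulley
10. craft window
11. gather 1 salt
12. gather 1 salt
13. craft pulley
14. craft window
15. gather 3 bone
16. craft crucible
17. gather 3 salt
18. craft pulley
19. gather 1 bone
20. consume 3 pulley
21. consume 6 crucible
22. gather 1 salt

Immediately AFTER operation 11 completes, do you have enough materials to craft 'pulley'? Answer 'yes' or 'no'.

After 1 (gather 1 salt): salt=1
After 2 (gather 3 bone): bone=3 salt=1
After 3 (gather 3 bone): bone=6 salt=1
After 4 (craft shield): bone=5 salt=1 shield=2
After 5 (gather 1 salt): bone=5 salt=2 shield=2
After 6 (craft shield): bone=4 salt=2 shield=4
After 7 (craft crucible): bone=1 crucible=3 salt=2 shield=4
After 8 (craft shield): crucible=3 salt=2 shield=6
After 9 (craft pulley): crucible=3 pulley=4 shield=6
After 10 (craft window): crucible=3 shield=6 window=2
After 11 (gather 1 salt): crucible=3 salt=1 shield=6 window=2

Answer: no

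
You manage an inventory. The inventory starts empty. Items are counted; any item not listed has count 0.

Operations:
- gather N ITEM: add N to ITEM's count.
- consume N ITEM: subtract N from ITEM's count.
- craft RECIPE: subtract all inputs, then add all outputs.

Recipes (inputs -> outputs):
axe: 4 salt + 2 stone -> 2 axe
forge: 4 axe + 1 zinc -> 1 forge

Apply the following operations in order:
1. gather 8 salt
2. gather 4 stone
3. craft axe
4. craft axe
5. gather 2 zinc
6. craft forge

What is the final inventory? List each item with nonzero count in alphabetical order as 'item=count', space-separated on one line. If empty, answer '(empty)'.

After 1 (gather 8 salt): salt=8
After 2 (gather 4 stone): salt=8 stone=4
After 3 (craft axe): axe=2 salt=4 stone=2
After 4 (craft axe): axe=4
After 5 (gather 2 zinc): axe=4 zinc=2
After 6 (craft forge): forge=1 zinc=1

Answer: forge=1 zinc=1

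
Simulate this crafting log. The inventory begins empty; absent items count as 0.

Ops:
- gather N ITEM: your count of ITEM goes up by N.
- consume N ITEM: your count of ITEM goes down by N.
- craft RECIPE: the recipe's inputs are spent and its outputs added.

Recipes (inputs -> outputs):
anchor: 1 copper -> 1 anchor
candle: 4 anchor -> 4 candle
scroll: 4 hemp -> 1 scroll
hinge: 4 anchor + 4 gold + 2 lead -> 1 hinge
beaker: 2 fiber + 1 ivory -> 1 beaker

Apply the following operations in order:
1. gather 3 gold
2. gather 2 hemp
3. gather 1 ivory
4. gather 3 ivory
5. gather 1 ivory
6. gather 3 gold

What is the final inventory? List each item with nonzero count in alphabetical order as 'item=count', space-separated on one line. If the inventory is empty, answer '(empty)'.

Answer: gold=6 hemp=2 ivory=5

Derivation:
After 1 (gather 3 gold): gold=3
After 2 (gather 2 hemp): gold=3 hemp=2
After 3 (gather 1 ivory): gold=3 hemp=2 ivory=1
After 4 (gather 3 ivory): gold=3 hemp=2 ivory=4
After 5 (gather 1 ivory): gold=3 hemp=2 ivory=5
After 6 (gather 3 gold): gold=6 hemp=2 ivory=5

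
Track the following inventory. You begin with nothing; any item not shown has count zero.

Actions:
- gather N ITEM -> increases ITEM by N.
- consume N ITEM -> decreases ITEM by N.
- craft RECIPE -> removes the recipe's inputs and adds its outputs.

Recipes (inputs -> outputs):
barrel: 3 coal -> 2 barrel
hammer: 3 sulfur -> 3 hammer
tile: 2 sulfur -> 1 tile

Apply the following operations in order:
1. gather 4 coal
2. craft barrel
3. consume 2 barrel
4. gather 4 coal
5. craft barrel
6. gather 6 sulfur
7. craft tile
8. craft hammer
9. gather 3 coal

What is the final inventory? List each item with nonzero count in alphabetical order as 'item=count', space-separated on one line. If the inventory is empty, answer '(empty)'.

Answer: barrel=2 coal=5 hammer=3 sulfur=1 tile=1

Derivation:
After 1 (gather 4 coal): coal=4
After 2 (craft barrel): barrel=2 coal=1
After 3 (consume 2 barrel): coal=1
After 4 (gather 4 coal): coal=5
After 5 (craft barrel): barrel=2 coal=2
After 6 (gather 6 sulfur): barrel=2 coal=2 sulfur=6
After 7 (craft tile): barrel=2 coal=2 sulfur=4 tile=1
After 8 (craft hammer): barrel=2 coal=2 hammer=3 sulfur=1 tile=1
After 9 (gather 3 coal): barrel=2 coal=5 hammer=3 sulfur=1 tile=1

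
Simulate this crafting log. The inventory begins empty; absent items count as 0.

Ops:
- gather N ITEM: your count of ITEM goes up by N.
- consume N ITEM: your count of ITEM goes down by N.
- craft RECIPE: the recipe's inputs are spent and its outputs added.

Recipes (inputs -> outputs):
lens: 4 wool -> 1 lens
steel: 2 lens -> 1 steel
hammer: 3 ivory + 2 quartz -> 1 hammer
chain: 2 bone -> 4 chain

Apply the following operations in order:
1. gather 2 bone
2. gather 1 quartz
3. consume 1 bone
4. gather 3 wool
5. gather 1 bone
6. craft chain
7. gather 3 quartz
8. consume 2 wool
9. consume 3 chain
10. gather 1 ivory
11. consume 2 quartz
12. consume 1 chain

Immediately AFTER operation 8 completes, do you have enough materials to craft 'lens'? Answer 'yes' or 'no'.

Answer: no

Derivation:
After 1 (gather 2 bone): bone=2
After 2 (gather 1 quartz): bone=2 quartz=1
After 3 (consume 1 bone): bone=1 quartz=1
After 4 (gather 3 wool): bone=1 quartz=1 wool=3
After 5 (gather 1 bone): bone=2 quartz=1 wool=3
After 6 (craft chain): chain=4 quartz=1 wool=3
After 7 (gather 3 quartz): chain=4 quartz=4 wool=3
After 8 (consume 2 wool): chain=4 quartz=4 wool=1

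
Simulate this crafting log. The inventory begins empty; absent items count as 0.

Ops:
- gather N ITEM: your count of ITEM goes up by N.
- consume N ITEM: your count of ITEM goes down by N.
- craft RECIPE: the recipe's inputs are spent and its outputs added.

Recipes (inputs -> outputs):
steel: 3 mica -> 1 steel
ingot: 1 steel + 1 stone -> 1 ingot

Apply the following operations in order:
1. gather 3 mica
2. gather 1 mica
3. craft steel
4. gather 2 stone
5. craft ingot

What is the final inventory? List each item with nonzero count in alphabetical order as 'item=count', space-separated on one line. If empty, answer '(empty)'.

Answer: ingot=1 mica=1 stone=1

Derivation:
After 1 (gather 3 mica): mica=3
After 2 (gather 1 mica): mica=4
After 3 (craft steel): mica=1 steel=1
After 4 (gather 2 stone): mica=1 steel=1 stone=2
After 5 (craft ingot): ingot=1 mica=1 stone=1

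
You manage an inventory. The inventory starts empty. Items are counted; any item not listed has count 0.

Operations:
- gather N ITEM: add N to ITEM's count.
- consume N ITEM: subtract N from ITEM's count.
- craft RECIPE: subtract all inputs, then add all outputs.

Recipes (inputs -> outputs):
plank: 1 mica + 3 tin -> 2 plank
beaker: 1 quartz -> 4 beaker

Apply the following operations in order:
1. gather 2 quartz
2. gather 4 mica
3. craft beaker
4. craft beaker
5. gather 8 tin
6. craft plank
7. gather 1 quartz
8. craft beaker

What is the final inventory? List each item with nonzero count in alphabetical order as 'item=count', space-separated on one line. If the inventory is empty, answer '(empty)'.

Answer: beaker=12 mica=3 plank=2 tin=5

Derivation:
After 1 (gather 2 quartz): quartz=2
After 2 (gather 4 mica): mica=4 quartz=2
After 3 (craft beaker): beaker=4 mica=4 quartz=1
After 4 (craft beaker): beaker=8 mica=4
After 5 (gather 8 tin): beaker=8 mica=4 tin=8
After 6 (craft plank): beaker=8 mica=3 plank=2 tin=5
After 7 (gather 1 quartz): beaker=8 mica=3 plank=2 quartz=1 tin=5
After 8 (craft beaker): beaker=12 mica=3 plank=2 tin=5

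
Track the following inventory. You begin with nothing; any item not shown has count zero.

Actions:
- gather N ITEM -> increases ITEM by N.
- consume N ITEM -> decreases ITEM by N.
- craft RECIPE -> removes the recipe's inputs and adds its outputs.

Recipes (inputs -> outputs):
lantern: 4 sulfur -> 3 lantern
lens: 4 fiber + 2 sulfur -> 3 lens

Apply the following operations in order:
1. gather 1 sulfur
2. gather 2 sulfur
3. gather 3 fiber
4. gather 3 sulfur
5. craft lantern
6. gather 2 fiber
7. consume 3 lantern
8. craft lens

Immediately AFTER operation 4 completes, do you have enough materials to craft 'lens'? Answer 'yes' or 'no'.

After 1 (gather 1 sulfur): sulfur=1
After 2 (gather 2 sulfur): sulfur=3
After 3 (gather 3 fiber): fiber=3 sulfur=3
After 4 (gather 3 sulfur): fiber=3 sulfur=6

Answer: no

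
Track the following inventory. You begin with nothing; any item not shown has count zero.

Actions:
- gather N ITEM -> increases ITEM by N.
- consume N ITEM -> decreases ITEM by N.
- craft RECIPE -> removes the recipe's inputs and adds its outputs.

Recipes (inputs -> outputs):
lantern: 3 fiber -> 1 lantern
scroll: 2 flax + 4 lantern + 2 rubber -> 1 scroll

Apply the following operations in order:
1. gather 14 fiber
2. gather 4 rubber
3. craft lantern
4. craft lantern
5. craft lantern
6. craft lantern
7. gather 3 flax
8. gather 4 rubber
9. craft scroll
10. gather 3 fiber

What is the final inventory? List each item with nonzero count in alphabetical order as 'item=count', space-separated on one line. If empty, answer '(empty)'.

Answer: fiber=5 flax=1 rubber=6 scroll=1

Derivation:
After 1 (gather 14 fiber): fiber=14
After 2 (gather 4 rubber): fiber=14 rubber=4
After 3 (craft lantern): fiber=11 lantern=1 rubber=4
After 4 (craft lantern): fiber=8 lantern=2 rubber=4
After 5 (craft lantern): fiber=5 lantern=3 rubber=4
After 6 (craft lantern): fiber=2 lantern=4 rubber=4
After 7 (gather 3 flax): fiber=2 flax=3 lantern=4 rubber=4
After 8 (gather 4 rubber): fiber=2 flax=3 lantern=4 rubber=8
After 9 (craft scroll): fiber=2 flax=1 rubber=6 scroll=1
After 10 (gather 3 fiber): fiber=5 flax=1 rubber=6 scroll=1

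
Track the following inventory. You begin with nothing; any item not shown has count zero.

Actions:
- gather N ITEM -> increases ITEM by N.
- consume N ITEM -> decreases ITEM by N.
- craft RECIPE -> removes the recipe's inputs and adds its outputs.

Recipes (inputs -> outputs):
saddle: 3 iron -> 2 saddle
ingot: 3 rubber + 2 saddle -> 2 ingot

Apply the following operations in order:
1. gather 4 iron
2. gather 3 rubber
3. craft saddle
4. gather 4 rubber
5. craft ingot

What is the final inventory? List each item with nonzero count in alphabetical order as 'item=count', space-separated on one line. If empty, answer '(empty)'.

Answer: ingot=2 iron=1 rubber=4

Derivation:
After 1 (gather 4 iron): iron=4
After 2 (gather 3 rubber): iron=4 rubber=3
After 3 (craft saddle): iron=1 rubber=3 saddle=2
After 4 (gather 4 rubber): iron=1 rubber=7 saddle=2
After 5 (craft ingot): ingot=2 iron=1 rubber=4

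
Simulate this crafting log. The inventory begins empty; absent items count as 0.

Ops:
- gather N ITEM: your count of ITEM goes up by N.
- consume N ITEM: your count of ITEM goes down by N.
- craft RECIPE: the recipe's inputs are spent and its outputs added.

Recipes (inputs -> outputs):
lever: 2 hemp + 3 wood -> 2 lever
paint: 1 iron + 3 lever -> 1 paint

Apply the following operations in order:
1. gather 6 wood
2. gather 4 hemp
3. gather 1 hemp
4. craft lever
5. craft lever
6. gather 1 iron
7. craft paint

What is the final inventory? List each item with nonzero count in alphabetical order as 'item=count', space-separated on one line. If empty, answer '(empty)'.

Answer: hemp=1 lever=1 paint=1

Derivation:
After 1 (gather 6 wood): wood=6
After 2 (gather 4 hemp): hemp=4 wood=6
After 3 (gather 1 hemp): hemp=5 wood=6
After 4 (craft lever): hemp=3 lever=2 wood=3
After 5 (craft lever): hemp=1 lever=4
After 6 (gather 1 iron): hemp=1 iron=1 lever=4
After 7 (craft paint): hemp=1 lever=1 paint=1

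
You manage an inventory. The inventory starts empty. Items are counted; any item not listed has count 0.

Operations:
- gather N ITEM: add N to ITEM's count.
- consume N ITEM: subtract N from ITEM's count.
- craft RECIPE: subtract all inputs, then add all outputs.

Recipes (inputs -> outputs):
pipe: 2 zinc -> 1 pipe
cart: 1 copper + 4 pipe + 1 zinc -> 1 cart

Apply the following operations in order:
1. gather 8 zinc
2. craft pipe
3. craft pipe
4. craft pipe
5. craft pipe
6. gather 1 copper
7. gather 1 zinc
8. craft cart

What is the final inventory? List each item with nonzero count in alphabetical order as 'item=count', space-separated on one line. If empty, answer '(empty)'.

Answer: cart=1

Derivation:
After 1 (gather 8 zinc): zinc=8
After 2 (craft pipe): pipe=1 zinc=6
After 3 (craft pipe): pipe=2 zinc=4
After 4 (craft pipe): pipe=3 zinc=2
After 5 (craft pipe): pipe=4
After 6 (gather 1 copper): copper=1 pipe=4
After 7 (gather 1 zinc): copper=1 pipe=4 zinc=1
After 8 (craft cart): cart=1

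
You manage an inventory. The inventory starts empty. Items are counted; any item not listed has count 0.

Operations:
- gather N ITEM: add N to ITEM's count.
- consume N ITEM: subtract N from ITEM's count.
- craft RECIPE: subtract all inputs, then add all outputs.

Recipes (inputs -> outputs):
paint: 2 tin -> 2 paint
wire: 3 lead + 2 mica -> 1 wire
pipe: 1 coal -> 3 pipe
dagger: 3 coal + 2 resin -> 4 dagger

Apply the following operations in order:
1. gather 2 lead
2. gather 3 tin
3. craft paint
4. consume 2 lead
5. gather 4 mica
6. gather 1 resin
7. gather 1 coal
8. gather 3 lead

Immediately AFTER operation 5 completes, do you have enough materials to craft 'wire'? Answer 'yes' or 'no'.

After 1 (gather 2 lead): lead=2
After 2 (gather 3 tin): lead=2 tin=3
After 3 (craft paint): lead=2 paint=2 tin=1
After 4 (consume 2 lead): paint=2 tin=1
After 5 (gather 4 mica): mica=4 paint=2 tin=1

Answer: no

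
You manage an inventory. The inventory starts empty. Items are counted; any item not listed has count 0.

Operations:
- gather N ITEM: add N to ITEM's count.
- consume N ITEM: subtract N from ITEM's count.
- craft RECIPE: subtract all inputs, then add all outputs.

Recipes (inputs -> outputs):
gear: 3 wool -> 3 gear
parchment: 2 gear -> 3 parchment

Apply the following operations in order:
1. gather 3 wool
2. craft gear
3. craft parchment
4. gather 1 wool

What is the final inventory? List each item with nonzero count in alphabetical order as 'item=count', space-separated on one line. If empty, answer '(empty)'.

After 1 (gather 3 wool): wool=3
After 2 (craft gear): gear=3
After 3 (craft parchment): gear=1 parchment=3
After 4 (gather 1 wool): gear=1 parchment=3 wool=1

Answer: gear=1 parchment=3 wool=1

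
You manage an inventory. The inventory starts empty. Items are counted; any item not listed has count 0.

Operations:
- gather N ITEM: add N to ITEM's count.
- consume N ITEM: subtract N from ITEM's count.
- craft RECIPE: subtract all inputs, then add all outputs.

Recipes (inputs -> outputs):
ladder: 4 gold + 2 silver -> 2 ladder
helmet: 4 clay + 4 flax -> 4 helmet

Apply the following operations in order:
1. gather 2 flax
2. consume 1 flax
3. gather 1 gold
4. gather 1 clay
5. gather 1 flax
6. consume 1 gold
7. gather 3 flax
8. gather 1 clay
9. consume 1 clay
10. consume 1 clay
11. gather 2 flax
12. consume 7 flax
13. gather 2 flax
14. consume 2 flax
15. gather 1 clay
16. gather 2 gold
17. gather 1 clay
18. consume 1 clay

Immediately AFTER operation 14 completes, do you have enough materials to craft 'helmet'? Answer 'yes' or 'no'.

Answer: no

Derivation:
After 1 (gather 2 flax): flax=2
After 2 (consume 1 flax): flax=1
After 3 (gather 1 gold): flax=1 gold=1
After 4 (gather 1 clay): clay=1 flax=1 gold=1
After 5 (gather 1 flax): clay=1 flax=2 gold=1
After 6 (consume 1 gold): clay=1 flax=2
After 7 (gather 3 flax): clay=1 flax=5
After 8 (gather 1 clay): clay=2 flax=5
After 9 (consume 1 clay): clay=1 flax=5
After 10 (consume 1 clay): flax=5
After 11 (gather 2 flax): flax=7
After 12 (consume 7 flax): (empty)
After 13 (gather 2 flax): flax=2
After 14 (consume 2 flax): (empty)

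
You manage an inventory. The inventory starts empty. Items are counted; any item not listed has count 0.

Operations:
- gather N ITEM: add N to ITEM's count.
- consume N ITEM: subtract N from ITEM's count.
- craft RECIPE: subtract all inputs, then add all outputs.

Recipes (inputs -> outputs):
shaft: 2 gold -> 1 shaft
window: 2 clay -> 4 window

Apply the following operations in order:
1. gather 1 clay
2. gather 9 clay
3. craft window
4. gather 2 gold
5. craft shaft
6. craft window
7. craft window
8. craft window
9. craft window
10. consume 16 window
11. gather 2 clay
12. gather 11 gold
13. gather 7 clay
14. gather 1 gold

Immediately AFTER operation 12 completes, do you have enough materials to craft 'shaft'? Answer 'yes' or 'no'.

After 1 (gather 1 clay): clay=1
After 2 (gather 9 clay): clay=10
After 3 (craft window): clay=8 window=4
After 4 (gather 2 gold): clay=8 gold=2 window=4
After 5 (craft shaft): clay=8 shaft=1 window=4
After 6 (craft window): clay=6 shaft=1 window=8
After 7 (craft window): clay=4 shaft=1 window=12
After 8 (craft window): clay=2 shaft=1 window=16
After 9 (craft window): shaft=1 window=20
After 10 (consume 16 window): shaft=1 window=4
After 11 (gather 2 clay): clay=2 shaft=1 window=4
After 12 (gather 11 gold): clay=2 gold=11 shaft=1 window=4

Answer: yes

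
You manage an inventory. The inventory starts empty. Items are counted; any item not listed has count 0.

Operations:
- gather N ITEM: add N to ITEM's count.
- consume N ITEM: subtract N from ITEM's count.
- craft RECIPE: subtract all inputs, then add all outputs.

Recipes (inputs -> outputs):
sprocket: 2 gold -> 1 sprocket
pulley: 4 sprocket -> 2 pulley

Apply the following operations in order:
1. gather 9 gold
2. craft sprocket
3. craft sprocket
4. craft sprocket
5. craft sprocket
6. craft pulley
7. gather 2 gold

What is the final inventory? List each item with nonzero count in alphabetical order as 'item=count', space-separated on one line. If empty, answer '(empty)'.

Answer: gold=3 pulley=2

Derivation:
After 1 (gather 9 gold): gold=9
After 2 (craft sprocket): gold=7 sprocket=1
After 3 (craft sprocket): gold=5 sprocket=2
After 4 (craft sprocket): gold=3 sprocket=3
After 5 (craft sprocket): gold=1 sprocket=4
After 6 (craft pulley): gold=1 pulley=2
After 7 (gather 2 gold): gold=3 pulley=2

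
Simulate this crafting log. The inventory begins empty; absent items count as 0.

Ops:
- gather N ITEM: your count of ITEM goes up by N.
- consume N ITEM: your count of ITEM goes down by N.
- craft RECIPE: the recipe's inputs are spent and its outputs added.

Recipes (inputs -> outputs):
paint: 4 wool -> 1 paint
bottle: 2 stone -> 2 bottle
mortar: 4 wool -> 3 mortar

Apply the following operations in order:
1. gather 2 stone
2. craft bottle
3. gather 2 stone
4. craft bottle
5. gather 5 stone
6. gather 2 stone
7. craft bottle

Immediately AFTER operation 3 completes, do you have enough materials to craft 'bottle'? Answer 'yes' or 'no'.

After 1 (gather 2 stone): stone=2
After 2 (craft bottle): bottle=2
After 3 (gather 2 stone): bottle=2 stone=2

Answer: yes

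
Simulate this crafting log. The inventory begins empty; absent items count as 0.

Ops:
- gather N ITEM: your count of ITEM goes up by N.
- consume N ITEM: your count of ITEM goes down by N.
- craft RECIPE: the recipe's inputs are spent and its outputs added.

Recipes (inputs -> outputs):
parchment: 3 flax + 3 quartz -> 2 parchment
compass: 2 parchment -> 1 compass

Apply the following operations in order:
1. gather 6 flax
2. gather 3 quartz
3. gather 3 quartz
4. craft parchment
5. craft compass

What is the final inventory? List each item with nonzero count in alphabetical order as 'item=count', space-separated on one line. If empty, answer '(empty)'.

After 1 (gather 6 flax): flax=6
After 2 (gather 3 quartz): flax=6 quartz=3
After 3 (gather 3 quartz): flax=6 quartz=6
After 4 (craft parchment): flax=3 parchment=2 quartz=3
After 5 (craft compass): compass=1 flax=3 quartz=3

Answer: compass=1 flax=3 quartz=3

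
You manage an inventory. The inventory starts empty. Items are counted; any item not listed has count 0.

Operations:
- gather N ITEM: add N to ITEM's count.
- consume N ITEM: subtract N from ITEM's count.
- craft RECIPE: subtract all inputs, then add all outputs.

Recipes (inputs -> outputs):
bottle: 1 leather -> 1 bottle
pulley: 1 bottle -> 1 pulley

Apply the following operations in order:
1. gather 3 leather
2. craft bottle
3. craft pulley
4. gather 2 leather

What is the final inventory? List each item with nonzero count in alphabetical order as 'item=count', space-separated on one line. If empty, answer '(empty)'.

Answer: leather=4 pulley=1

Derivation:
After 1 (gather 3 leather): leather=3
After 2 (craft bottle): bottle=1 leather=2
After 3 (craft pulley): leather=2 pulley=1
After 4 (gather 2 leather): leather=4 pulley=1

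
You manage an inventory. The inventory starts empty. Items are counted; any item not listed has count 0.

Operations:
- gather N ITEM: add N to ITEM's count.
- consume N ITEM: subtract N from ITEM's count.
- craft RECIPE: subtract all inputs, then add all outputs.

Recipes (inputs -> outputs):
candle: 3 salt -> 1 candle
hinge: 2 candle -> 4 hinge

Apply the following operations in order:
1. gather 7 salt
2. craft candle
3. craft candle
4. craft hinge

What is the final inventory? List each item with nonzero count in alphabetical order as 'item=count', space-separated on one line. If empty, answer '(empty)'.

After 1 (gather 7 salt): salt=7
After 2 (craft candle): candle=1 salt=4
After 3 (craft candle): candle=2 salt=1
After 4 (craft hinge): hinge=4 salt=1

Answer: hinge=4 salt=1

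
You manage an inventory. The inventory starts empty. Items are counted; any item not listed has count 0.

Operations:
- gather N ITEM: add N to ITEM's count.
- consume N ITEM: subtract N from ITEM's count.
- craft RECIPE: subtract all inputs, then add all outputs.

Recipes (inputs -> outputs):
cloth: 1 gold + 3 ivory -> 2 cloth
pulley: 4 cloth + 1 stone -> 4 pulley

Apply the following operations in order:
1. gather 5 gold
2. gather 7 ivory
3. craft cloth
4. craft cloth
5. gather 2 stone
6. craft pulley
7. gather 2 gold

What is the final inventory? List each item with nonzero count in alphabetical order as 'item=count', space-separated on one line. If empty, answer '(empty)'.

After 1 (gather 5 gold): gold=5
After 2 (gather 7 ivory): gold=5 ivory=7
After 3 (craft cloth): cloth=2 gold=4 ivory=4
After 4 (craft cloth): cloth=4 gold=3 ivory=1
After 5 (gather 2 stone): cloth=4 gold=3 ivory=1 stone=2
After 6 (craft pulley): gold=3 ivory=1 pulley=4 stone=1
After 7 (gather 2 gold): gold=5 ivory=1 pulley=4 stone=1

Answer: gold=5 ivory=1 pulley=4 stone=1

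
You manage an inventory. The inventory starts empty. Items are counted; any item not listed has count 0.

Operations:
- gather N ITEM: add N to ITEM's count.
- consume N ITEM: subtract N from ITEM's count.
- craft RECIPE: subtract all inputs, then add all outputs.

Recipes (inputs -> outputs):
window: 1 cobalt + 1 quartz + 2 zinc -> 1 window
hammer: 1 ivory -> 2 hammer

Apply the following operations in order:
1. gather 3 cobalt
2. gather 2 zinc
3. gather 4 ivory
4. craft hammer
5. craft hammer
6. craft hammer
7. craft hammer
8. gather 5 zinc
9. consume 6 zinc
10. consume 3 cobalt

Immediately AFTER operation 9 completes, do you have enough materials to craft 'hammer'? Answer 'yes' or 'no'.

Answer: no

Derivation:
After 1 (gather 3 cobalt): cobalt=3
After 2 (gather 2 zinc): cobalt=3 zinc=2
After 3 (gather 4 ivory): cobalt=3 ivory=4 zinc=2
After 4 (craft hammer): cobalt=3 hammer=2 ivory=3 zinc=2
After 5 (craft hammer): cobalt=3 hammer=4 ivory=2 zinc=2
After 6 (craft hammer): cobalt=3 hammer=6 ivory=1 zinc=2
After 7 (craft hammer): cobalt=3 hammer=8 zinc=2
After 8 (gather 5 zinc): cobalt=3 hammer=8 zinc=7
After 9 (consume 6 zinc): cobalt=3 hammer=8 zinc=1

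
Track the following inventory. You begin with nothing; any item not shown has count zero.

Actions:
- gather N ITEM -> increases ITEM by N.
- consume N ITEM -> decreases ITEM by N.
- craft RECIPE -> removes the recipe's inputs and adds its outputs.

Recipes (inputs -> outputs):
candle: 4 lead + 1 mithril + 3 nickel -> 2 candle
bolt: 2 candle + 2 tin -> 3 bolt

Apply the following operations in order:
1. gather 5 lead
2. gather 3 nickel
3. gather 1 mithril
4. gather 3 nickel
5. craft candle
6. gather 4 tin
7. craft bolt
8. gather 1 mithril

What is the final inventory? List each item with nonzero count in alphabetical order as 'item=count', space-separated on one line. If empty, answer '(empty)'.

Answer: bolt=3 lead=1 mithril=1 nickel=3 tin=2

Derivation:
After 1 (gather 5 lead): lead=5
After 2 (gather 3 nickel): lead=5 nickel=3
After 3 (gather 1 mithril): lead=5 mithril=1 nickel=3
After 4 (gather 3 nickel): lead=5 mithril=1 nickel=6
After 5 (craft candle): candle=2 lead=1 nickel=3
After 6 (gather 4 tin): candle=2 lead=1 nickel=3 tin=4
After 7 (craft bolt): bolt=3 lead=1 nickel=3 tin=2
After 8 (gather 1 mithril): bolt=3 lead=1 mithril=1 nickel=3 tin=2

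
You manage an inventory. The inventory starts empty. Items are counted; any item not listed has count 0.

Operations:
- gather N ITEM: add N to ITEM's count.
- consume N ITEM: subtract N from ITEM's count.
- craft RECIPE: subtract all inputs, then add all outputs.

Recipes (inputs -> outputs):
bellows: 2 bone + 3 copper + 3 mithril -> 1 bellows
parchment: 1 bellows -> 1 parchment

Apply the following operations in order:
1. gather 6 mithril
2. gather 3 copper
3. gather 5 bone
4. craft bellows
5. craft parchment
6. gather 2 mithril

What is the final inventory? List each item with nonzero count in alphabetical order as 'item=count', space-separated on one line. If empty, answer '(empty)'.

After 1 (gather 6 mithril): mithril=6
After 2 (gather 3 copper): copper=3 mithril=6
After 3 (gather 5 bone): bone=5 copper=3 mithril=6
After 4 (craft bellows): bellows=1 bone=3 mithril=3
After 5 (craft parchment): bone=3 mithril=3 parchment=1
After 6 (gather 2 mithril): bone=3 mithril=5 parchment=1

Answer: bone=3 mithril=5 parchment=1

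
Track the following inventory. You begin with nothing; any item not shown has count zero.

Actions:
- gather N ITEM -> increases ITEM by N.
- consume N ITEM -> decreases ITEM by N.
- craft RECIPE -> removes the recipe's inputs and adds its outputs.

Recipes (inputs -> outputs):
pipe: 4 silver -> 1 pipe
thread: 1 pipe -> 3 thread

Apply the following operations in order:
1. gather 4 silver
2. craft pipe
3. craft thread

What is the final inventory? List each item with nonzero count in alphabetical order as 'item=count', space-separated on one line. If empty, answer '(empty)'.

Answer: thread=3

Derivation:
After 1 (gather 4 silver): silver=4
After 2 (craft pipe): pipe=1
After 3 (craft thread): thread=3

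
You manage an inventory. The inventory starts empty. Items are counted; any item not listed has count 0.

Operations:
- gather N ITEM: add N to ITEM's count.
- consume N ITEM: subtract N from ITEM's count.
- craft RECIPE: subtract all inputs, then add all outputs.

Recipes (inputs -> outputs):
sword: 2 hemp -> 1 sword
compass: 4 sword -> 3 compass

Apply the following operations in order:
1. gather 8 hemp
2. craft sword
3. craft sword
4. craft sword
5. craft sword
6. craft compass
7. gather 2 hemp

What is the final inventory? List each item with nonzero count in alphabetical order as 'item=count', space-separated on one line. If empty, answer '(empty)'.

Answer: compass=3 hemp=2

Derivation:
After 1 (gather 8 hemp): hemp=8
After 2 (craft sword): hemp=6 sword=1
After 3 (craft sword): hemp=4 sword=2
After 4 (craft sword): hemp=2 sword=3
After 5 (craft sword): sword=4
After 6 (craft compass): compass=3
After 7 (gather 2 hemp): compass=3 hemp=2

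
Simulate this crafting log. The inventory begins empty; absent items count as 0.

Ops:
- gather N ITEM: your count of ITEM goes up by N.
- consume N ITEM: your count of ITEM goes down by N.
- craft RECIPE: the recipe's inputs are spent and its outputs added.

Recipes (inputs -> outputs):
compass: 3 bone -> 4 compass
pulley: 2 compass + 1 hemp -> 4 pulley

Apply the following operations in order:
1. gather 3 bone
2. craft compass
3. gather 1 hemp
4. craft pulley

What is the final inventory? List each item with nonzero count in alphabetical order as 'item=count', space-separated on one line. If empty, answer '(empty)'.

After 1 (gather 3 bone): bone=3
After 2 (craft compass): compass=4
After 3 (gather 1 hemp): compass=4 hemp=1
After 4 (craft pulley): compass=2 pulley=4

Answer: compass=2 pulley=4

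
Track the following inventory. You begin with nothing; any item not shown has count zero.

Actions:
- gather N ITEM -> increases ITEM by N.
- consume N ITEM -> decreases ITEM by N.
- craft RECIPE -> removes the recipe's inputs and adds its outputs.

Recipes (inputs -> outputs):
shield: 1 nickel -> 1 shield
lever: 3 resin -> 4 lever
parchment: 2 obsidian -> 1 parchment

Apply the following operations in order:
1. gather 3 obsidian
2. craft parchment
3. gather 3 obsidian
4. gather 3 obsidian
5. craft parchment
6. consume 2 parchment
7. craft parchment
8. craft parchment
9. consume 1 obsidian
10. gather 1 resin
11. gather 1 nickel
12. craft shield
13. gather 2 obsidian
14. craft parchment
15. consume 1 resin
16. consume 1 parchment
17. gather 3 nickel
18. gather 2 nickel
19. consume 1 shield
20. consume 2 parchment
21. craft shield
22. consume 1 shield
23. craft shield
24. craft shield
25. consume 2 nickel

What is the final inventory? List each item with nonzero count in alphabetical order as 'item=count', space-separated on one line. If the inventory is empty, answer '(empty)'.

Answer: shield=2

Derivation:
After 1 (gather 3 obsidian): obsidian=3
After 2 (craft parchment): obsidian=1 parchment=1
After 3 (gather 3 obsidian): obsidian=4 parchment=1
After 4 (gather 3 obsidian): obsidian=7 parchment=1
After 5 (craft parchment): obsidian=5 parchment=2
After 6 (consume 2 parchment): obsidian=5
After 7 (craft parchment): obsidian=3 parchment=1
After 8 (craft parchment): obsidian=1 parchment=2
After 9 (consume 1 obsidian): parchment=2
After 10 (gather 1 resin): parchment=2 resin=1
After 11 (gather 1 nickel): nickel=1 parchment=2 resin=1
After 12 (craft shield): parchment=2 resin=1 shield=1
After 13 (gather 2 obsidian): obsidian=2 parchment=2 resin=1 shield=1
After 14 (craft parchment): parchment=3 resin=1 shield=1
After 15 (consume 1 resin): parchment=3 shield=1
After 16 (consume 1 parchment): parchment=2 shield=1
After 17 (gather 3 nickel): nickel=3 parchment=2 shield=1
After 18 (gather 2 nickel): nickel=5 parchment=2 shield=1
After 19 (consume 1 shield): nickel=5 parchment=2
After 20 (consume 2 parchment): nickel=5
After 21 (craft shield): nickel=4 shield=1
After 22 (consume 1 shield): nickel=4
After 23 (craft shield): nickel=3 shield=1
After 24 (craft shield): nickel=2 shield=2
After 25 (consume 2 nickel): shield=2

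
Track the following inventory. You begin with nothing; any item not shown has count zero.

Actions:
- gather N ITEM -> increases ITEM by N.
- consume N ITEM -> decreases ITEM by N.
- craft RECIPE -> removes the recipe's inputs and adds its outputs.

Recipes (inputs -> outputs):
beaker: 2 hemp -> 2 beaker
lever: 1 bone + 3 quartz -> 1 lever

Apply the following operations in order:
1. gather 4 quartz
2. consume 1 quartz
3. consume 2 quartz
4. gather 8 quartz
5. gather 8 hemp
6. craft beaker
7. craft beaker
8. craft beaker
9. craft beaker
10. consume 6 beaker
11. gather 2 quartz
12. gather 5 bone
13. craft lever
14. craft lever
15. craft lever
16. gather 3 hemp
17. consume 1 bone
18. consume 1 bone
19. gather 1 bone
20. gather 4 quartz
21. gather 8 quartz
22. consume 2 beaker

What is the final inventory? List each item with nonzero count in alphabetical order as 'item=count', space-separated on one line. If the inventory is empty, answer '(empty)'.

Answer: bone=1 hemp=3 lever=3 quartz=14

Derivation:
After 1 (gather 4 quartz): quartz=4
After 2 (consume 1 quartz): quartz=3
After 3 (consume 2 quartz): quartz=1
After 4 (gather 8 quartz): quartz=9
After 5 (gather 8 hemp): hemp=8 quartz=9
After 6 (craft beaker): beaker=2 hemp=6 quartz=9
After 7 (craft beaker): beaker=4 hemp=4 quartz=9
After 8 (craft beaker): beaker=6 hemp=2 quartz=9
After 9 (craft beaker): beaker=8 quartz=9
After 10 (consume 6 beaker): beaker=2 quartz=9
After 11 (gather 2 quartz): beaker=2 quartz=11
After 12 (gather 5 bone): beaker=2 bone=5 quartz=11
After 13 (craft lever): beaker=2 bone=4 lever=1 quartz=8
After 14 (craft lever): beaker=2 bone=3 lever=2 quartz=5
After 15 (craft lever): beaker=2 bone=2 lever=3 quartz=2
After 16 (gather 3 hemp): beaker=2 bone=2 hemp=3 lever=3 quartz=2
After 17 (consume 1 bone): beaker=2 bone=1 hemp=3 lever=3 quartz=2
After 18 (consume 1 bone): beaker=2 hemp=3 lever=3 quartz=2
After 19 (gather 1 bone): beaker=2 bone=1 hemp=3 lever=3 quartz=2
After 20 (gather 4 quartz): beaker=2 bone=1 hemp=3 lever=3 quartz=6
After 21 (gather 8 quartz): beaker=2 bone=1 hemp=3 lever=3 quartz=14
After 22 (consume 2 beaker): bone=1 hemp=3 lever=3 quartz=14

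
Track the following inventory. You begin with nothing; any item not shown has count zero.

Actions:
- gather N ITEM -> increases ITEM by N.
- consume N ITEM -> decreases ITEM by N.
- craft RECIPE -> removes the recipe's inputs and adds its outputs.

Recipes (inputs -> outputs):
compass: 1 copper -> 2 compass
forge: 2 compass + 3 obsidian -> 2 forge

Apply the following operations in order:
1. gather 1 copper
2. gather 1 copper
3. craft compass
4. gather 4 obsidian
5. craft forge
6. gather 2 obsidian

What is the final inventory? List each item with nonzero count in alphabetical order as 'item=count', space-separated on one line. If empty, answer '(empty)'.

After 1 (gather 1 copper): copper=1
After 2 (gather 1 copper): copper=2
After 3 (craft compass): compass=2 copper=1
After 4 (gather 4 obsidian): compass=2 copper=1 obsidian=4
After 5 (craft forge): copper=1 forge=2 obsidian=1
After 6 (gather 2 obsidian): copper=1 forge=2 obsidian=3

Answer: copper=1 forge=2 obsidian=3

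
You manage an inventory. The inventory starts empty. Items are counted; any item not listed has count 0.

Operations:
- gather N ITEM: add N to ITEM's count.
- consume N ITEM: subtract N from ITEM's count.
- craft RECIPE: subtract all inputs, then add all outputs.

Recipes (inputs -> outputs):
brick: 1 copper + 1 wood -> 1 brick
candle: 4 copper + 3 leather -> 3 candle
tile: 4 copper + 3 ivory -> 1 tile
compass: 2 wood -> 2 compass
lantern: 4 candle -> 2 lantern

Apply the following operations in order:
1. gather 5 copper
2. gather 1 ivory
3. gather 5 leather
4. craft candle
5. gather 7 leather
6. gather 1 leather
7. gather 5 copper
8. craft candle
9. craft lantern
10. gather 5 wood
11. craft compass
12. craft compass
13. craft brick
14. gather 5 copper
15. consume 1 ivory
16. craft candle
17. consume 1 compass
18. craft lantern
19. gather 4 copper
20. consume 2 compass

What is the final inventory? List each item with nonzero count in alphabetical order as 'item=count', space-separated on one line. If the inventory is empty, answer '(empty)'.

After 1 (gather 5 copper): copper=5
After 2 (gather 1 ivory): copper=5 ivory=1
After 3 (gather 5 leather): copper=5 ivory=1 leather=5
After 4 (craft candle): candle=3 copper=1 ivory=1 leather=2
After 5 (gather 7 leather): candle=3 copper=1 ivory=1 leather=9
After 6 (gather 1 leather): candle=3 copper=1 ivory=1 leather=10
After 7 (gather 5 copper): candle=3 copper=6 ivory=1 leather=10
After 8 (craft candle): candle=6 copper=2 ivory=1 leather=7
After 9 (craft lantern): candle=2 copper=2 ivory=1 lantern=2 leather=7
After 10 (gather 5 wood): candle=2 copper=2 ivory=1 lantern=2 leather=7 wood=5
After 11 (craft compass): candle=2 compass=2 copper=2 ivory=1 lantern=2 leather=7 wood=3
After 12 (craft compass): candle=2 compass=4 copper=2 ivory=1 lantern=2 leather=7 wood=1
After 13 (craft brick): brick=1 candle=2 compass=4 copper=1 ivory=1 lantern=2 leather=7
After 14 (gather 5 copper): brick=1 candle=2 compass=4 copper=6 ivory=1 lantern=2 leather=7
After 15 (consume 1 ivory): brick=1 candle=2 compass=4 copper=6 lantern=2 leather=7
After 16 (craft candle): brick=1 candle=5 compass=4 copper=2 lantern=2 leather=4
After 17 (consume 1 compass): brick=1 candle=5 compass=3 copper=2 lantern=2 leather=4
After 18 (craft lantern): brick=1 candle=1 compass=3 copper=2 lantern=4 leather=4
After 19 (gather 4 copper): brick=1 candle=1 compass=3 copper=6 lantern=4 leather=4
After 20 (consume 2 compass): brick=1 candle=1 compass=1 copper=6 lantern=4 leather=4

Answer: brick=1 candle=1 compass=1 copper=6 lantern=4 leather=4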